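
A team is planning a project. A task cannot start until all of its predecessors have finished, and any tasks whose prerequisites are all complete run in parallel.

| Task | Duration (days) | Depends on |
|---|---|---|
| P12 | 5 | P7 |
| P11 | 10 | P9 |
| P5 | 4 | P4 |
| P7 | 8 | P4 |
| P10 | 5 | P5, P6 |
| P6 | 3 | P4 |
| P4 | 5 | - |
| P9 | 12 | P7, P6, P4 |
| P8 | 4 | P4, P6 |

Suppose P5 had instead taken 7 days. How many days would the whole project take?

Baseline: P4→P7→P9→P11 = 5+8+12+10 = 35 → 35 days.
P5 is off the critical path — its longest chain is 14 days, giving 21 of slack.
That remains the longest chain; total 35 days.

35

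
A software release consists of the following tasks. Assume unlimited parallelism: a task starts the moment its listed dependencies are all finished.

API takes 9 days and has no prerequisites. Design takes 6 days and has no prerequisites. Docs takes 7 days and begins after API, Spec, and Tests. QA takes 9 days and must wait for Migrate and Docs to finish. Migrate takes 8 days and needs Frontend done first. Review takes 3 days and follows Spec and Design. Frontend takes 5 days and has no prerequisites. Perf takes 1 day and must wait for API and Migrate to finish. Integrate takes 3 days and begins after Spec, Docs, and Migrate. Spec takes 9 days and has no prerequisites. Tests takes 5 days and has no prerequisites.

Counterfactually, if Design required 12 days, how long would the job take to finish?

25

As given, the longest chain is Spec→Docs→QA = 9+7+9 = 25, so the finish is 25 days.
Design has 16 days of float (longest path through it is 9).
That remains the longest chain; total 25 days.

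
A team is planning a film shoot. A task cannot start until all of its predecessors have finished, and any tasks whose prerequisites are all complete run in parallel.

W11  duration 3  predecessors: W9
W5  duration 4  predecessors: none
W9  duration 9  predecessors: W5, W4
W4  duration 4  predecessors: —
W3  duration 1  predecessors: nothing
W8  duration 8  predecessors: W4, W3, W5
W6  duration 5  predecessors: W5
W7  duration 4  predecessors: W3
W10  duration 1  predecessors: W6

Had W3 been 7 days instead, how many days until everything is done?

Critical path before the change: W4→W9→W11 = 4+9+3 = 16 giving 16 days.
W3 is off the critical path — its longest chain is 9 days, giving 7 of slack.
That remains the longest chain; total 16 days.

16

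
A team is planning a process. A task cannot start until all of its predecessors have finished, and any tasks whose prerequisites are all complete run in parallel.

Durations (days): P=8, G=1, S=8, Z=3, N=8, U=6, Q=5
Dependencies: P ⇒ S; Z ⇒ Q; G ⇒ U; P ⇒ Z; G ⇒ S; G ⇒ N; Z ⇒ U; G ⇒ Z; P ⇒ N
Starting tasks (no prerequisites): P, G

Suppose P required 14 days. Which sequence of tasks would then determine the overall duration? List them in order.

P, Z, U

Critical path before the change: P→Z→U = 8+3+6 = 17 giving 17 days.
P is on the critical path; changing it to 14 makes that path 23 days.
That remains the longest chain; total 23 days.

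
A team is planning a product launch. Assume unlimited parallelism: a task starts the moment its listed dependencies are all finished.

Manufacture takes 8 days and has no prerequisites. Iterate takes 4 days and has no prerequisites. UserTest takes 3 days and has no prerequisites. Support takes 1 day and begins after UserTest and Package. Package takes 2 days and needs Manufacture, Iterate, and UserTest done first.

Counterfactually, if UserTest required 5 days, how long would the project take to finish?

The binding path is Manufacture→Package→Support = 8+2+1 = 11; finish at 11 days.
The longest path through UserTest is only 6 days, so UserTest has float 5.
No other chain overtakes it, so the finish is 11 days.

11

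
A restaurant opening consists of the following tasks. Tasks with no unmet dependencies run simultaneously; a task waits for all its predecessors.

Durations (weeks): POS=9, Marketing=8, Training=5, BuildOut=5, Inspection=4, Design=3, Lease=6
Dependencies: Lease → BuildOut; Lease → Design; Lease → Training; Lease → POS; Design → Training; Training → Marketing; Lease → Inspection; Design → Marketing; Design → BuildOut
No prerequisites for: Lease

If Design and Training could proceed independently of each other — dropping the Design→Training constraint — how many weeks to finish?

19

Original critical path: Lease→Design→Training→Marketing = 6+3+5+8 = 22 ⇒ 22 weeks.
Without Design→Training, Training's earliest start moves from 9 to 6.
The longest chain is now Lease→Training→Marketing = 6+5+8 = 19, so the job takes 19 weeks.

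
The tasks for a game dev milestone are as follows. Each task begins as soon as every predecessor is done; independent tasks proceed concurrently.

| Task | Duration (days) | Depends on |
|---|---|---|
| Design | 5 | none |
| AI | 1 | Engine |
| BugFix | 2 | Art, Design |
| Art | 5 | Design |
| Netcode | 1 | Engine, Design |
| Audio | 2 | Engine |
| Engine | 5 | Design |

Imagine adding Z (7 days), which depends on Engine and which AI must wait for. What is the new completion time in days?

Originally the job takes 12 days.
With Z inserted, AI now waits for max(Engine, Z).
New critical path: Design→Engine→Z→AI = 5+5+7+1 = 18 ⇒ 18 days.

18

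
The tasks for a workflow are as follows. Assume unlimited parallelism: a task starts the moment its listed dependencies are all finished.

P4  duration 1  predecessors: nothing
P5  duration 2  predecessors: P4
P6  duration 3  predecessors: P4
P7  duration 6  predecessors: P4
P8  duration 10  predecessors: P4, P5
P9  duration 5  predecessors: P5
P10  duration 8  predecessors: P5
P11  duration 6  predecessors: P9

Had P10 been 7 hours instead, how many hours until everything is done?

The binding path is P4→P5→P9→P11 = 1+2+5+6 = 14; finish at 14 hours.
P10 has 3 hours of float (longest path through it is 11).
No other chain overtakes it, so the finish is 14 hours.

14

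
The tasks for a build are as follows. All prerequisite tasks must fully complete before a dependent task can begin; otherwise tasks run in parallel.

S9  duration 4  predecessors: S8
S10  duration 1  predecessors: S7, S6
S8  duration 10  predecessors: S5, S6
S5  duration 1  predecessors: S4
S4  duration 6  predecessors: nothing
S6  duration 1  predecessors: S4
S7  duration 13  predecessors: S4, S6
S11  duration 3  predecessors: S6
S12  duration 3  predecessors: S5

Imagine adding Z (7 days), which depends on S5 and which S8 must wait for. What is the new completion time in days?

28

Originally the project takes 21 days.
With Z inserted, S8 now waits for max(S5, S6, Z).
New critical path: S4→S5→Z→S8→S9 = 6+1+7+10+4 = 28 ⇒ 28 days.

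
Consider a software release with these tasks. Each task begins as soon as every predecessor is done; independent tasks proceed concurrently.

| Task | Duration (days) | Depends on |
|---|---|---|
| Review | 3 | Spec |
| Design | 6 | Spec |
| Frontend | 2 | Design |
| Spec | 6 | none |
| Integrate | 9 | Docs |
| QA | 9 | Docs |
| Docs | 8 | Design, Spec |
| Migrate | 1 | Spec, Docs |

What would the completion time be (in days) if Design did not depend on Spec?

23

Original critical path: Spec→Design→Docs→QA = 6+6+8+9 = 29 ⇒ 29 days.
Without Spec→Design, Design's earliest start moves from 6 to 0.
New critical path: Spec→Docs→QA = 6+8+9 = 23 ⇒ 23 days.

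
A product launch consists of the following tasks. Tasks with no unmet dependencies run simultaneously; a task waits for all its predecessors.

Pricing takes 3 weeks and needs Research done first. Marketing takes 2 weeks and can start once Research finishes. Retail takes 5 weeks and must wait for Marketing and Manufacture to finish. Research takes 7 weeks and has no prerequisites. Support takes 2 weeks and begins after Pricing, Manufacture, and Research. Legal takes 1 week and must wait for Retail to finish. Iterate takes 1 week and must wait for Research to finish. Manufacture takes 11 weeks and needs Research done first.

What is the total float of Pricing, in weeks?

12

Critical path: Research→Manufacture→Retail→Legal = 7+11+5+1 = 24, so the finish is 24 weeks.
The longest chain containing Pricing totals 12 weeks.
Slack of Pricing = 19 − 7 = 12 weeks.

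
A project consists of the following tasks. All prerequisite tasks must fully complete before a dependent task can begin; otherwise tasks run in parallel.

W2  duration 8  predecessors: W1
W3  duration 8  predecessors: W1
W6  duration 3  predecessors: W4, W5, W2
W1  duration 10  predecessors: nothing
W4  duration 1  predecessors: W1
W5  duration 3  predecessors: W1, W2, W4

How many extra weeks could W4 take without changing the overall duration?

7

W1→W2→W5→W6 = 10+8+3+3 = 24 sets the makespan at 24 weeks.
Longest path through W4: 17 weeks (earliest finish 11, latest finish 18).
So W4 can slip 18 − 11 = 7 weeks.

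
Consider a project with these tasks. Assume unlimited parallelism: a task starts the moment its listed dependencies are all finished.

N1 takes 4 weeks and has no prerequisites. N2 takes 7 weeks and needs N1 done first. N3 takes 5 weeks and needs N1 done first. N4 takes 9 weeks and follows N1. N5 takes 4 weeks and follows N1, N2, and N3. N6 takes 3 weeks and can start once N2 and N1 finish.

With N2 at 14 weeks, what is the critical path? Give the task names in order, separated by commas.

N1, N2, N5

The binding path is N1→N2→N5 = 4+7+4 = 15; finish at 15 weeks.
Since N2 is critical, the +7 change carries straight to that chain (now 22 weeks).
No other chain overtakes it, so the finish is 22 weeks.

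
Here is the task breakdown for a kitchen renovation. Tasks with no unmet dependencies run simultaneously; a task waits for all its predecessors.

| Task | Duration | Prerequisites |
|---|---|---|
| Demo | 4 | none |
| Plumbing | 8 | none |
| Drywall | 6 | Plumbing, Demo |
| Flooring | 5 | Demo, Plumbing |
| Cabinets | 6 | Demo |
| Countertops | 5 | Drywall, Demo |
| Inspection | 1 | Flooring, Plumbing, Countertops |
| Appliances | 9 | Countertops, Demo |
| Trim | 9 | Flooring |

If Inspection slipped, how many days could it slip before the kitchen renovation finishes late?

Critical path: Plumbing→Drywall→Countertops→Appliances = 8+6+5+9 = 28, so the finish is 28 days.
Longest path through Inspection: 20 days (earliest finish 20, latest finish 28).
So Inspection can slip 28 − 20 = 8 days.

8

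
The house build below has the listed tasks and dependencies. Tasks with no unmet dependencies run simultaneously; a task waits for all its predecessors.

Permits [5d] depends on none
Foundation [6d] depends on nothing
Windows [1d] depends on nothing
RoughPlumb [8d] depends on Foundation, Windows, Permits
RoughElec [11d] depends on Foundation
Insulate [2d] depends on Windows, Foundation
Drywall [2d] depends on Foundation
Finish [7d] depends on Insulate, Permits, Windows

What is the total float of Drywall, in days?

9

Critical path: Foundation→RoughElec = 6+11 = 17, so the finish is 17 days.
Drywall finishes as early as 8 and must finish by 17.
So Drywall can slip 17 − 8 = 9 days.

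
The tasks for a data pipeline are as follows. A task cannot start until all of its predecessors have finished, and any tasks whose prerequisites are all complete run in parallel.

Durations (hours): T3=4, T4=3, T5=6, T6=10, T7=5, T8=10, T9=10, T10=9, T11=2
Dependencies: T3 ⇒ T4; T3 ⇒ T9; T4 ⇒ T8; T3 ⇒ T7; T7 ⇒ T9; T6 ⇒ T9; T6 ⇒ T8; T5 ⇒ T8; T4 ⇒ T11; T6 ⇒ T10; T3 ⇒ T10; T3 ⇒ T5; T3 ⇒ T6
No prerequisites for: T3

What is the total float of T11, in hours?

15

The longest chain is T3→T6→T8 = 4+10+10 = 24; overall finish 24 hours.
The longest chain containing T11 totals 9 hours.
Float = 24 − 9 = 15.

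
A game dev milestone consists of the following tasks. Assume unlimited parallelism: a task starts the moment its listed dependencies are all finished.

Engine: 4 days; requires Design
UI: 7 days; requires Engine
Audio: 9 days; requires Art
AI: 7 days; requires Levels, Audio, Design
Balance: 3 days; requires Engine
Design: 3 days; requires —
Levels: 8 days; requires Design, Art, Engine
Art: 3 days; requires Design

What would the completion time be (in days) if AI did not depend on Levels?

22

With the dependency in place, Design→Engine→Levels→AI = 3+4+8+7 = 22 sets the finish at 22 days.
Dropping Levels→AI doesn't change AI's earliest start (15); another predecessor still binds.
After: Design→Art→Audio→AI = 3+3+9+7 = 22 → 22 days.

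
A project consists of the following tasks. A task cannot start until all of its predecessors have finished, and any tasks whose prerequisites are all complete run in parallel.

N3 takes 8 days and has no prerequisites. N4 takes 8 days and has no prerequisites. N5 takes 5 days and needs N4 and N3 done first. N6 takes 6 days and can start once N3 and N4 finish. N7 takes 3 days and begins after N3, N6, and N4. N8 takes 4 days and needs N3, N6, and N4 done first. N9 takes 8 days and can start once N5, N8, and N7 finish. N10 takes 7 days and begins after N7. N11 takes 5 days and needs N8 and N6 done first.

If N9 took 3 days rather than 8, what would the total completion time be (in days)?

24

As given, the longest chain is N3→N6→N8→N9 = 8+6+4+8 = 26, so the finish is 26 days.
N9 lies on that path, so at 3 days the path becomes 21 days.
Now N3→N6→N7→N10 = 8+6+3+7 = 24 is longest, so the finish becomes 24 days.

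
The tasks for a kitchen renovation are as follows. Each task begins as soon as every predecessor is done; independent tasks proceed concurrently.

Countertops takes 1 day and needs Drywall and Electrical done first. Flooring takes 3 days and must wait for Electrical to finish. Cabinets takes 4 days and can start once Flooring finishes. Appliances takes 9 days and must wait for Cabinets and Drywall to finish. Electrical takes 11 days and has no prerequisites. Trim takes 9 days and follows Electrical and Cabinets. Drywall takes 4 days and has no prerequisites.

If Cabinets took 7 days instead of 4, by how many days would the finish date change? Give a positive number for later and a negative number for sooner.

3

As given, the longest chain is Electrical→Flooring→Cabinets→Appliances = 11+3+4+9 = 27, so the finish is 27 days.
Cabinets is on the critical path; changing it to 7 makes that path 30 days.
No other chain overtakes it, so the finish is 30 days.
Change in finish: 30 − 27 = +3 days.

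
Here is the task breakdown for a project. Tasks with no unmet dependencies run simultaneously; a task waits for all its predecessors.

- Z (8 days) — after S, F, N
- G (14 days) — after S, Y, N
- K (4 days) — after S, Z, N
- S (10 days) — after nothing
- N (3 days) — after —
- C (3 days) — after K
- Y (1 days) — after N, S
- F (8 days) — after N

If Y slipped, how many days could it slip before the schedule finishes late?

N→F→Z→K→C = 3+8+8+4+3 = 26 sets the makespan at 26 days.
Y finishes as early as 11 and must finish by 12.
Float = 26 − 25 = 1.

1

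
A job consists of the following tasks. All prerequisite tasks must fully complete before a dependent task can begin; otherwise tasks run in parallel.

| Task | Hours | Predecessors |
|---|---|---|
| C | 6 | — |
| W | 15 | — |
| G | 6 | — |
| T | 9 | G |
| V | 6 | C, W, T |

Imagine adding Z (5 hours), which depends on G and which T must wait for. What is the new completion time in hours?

26

Originally the plan takes 21 hours.
With Z inserted, T now waits for max(G, Z).
New critical path: G→Z→T→V = 6+5+9+6 = 26 ⇒ 26 hours.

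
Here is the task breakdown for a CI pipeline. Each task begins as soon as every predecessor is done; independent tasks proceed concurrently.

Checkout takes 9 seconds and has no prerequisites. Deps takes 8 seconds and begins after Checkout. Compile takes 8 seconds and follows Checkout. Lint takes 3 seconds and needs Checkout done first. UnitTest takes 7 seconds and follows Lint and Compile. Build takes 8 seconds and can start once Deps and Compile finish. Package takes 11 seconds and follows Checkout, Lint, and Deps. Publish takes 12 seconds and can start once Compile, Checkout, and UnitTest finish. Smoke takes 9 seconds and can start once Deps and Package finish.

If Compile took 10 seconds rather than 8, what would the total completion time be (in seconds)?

38

The binding path is Checkout→Deps→Package→Smoke = 9+8+11+9 = 37; finish at 37 seconds.
The longest path through Compile is only 36 seconds, so Compile has float 1.
New critical path: Checkout→Compile→UnitTest→Publish = 9+10+7+12 = 38 ⇒ 38 seconds.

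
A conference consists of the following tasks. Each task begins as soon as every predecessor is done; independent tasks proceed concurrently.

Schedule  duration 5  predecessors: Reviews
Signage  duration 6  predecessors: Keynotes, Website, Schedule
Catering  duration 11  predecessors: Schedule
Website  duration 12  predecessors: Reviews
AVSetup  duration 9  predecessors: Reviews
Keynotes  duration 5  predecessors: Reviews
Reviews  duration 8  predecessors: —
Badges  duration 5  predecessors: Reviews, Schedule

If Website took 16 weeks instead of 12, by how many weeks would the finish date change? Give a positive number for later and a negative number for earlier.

Actual critical path: Reviews→Website→Signage = 8+12+6 = 26 ⇒ 26 weeks.
Since Website is critical, the +4 change carries straight to that chain (now 30 weeks).
No other chain overtakes it, so the finish is 30 weeks.
Change in finish: 30 − 26 = +4 weeks.

4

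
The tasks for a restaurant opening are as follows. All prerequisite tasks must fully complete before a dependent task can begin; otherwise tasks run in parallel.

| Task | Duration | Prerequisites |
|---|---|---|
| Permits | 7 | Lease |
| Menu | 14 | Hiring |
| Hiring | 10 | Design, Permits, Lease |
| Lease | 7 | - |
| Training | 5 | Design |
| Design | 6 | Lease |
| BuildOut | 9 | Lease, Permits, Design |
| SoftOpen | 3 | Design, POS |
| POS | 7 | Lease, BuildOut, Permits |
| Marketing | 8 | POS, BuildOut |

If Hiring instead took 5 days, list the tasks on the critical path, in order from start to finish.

Lease, Permits, BuildOut, POS, Marketing

Critical path before the change: Lease→Permits→Hiring→Menu = 7+7+10+14 = 38 giving 38 days.
Hiring lies on that path, so at 5 days the path becomes 33 days.
Now Lease→Permits→BuildOut→POS→Marketing = 7+7+9+7+8 = 38 is longest, so the finish becomes 38 days.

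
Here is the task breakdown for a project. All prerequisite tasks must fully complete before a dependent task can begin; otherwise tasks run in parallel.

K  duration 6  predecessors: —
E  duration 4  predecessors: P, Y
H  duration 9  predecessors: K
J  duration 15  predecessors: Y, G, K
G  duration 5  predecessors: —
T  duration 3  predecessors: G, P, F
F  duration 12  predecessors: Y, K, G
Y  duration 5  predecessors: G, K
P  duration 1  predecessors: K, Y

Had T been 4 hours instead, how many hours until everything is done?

Actual critical path: K→Y→F→T = 6+5+12+3 = 26 ⇒ 26 hours.
T is on the critical path; changing it to 4 makes that path 27 hours.
No other chain overtakes it, so the finish is 27 hours.

27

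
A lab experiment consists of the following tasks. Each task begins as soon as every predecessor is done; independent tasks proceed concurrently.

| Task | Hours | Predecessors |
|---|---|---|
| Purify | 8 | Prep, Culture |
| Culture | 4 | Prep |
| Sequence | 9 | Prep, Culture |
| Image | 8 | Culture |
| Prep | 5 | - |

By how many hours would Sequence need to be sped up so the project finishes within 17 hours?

Current finish: 18 hours; target: 17.
Sequence is on every critical path, so each hour cut from Sequence cuts the finish by one (this holds down to a finish of 17).
Need 18 − 17 = 1 hour off Sequence → Sequence becomes 8 hours, finish becomes 17.

1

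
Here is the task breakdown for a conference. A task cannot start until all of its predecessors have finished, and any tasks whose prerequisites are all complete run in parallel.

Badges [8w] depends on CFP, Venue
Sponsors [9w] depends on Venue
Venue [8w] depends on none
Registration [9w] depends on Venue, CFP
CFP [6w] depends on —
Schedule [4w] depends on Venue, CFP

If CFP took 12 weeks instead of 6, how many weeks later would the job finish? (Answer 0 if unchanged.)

4

Actual critical path: Venue→Sponsors = 8+9 = 17 ⇒ 17 weeks.
The longest path through CFP is only 15 weeks, so CFP has float 2.
New critical path: CFP→Registration = 12+9 = 21 ⇒ 21 weeks.
Change in finish: 21 − 17 = +4 weeks.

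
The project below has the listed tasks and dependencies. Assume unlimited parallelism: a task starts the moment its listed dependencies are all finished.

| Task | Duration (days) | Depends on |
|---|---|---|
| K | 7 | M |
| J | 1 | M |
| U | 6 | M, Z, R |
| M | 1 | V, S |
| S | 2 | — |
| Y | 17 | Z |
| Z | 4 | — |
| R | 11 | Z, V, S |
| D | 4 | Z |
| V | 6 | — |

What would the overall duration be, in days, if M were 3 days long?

23

Baseline: V→R→U = 6+11+6 = 23 → 23 days.
The longest path through M is only 14 days, so M has float 9.
No other chain overtakes it, so the finish is 23 days.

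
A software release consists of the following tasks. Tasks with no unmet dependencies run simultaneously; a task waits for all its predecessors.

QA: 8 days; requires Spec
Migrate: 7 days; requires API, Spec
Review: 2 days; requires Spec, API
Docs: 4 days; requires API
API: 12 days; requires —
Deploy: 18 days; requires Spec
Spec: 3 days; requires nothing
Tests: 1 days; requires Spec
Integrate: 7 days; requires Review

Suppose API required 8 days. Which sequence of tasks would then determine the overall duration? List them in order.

Baseline: API→Review→Integrate = 12+2+7 = 21 → 21 days.
API is on the critical path; changing it to 8 makes that path 17 days.
New critical path: Spec→Deploy = 3+18 = 21 ⇒ 21 days.

Spec, Deploy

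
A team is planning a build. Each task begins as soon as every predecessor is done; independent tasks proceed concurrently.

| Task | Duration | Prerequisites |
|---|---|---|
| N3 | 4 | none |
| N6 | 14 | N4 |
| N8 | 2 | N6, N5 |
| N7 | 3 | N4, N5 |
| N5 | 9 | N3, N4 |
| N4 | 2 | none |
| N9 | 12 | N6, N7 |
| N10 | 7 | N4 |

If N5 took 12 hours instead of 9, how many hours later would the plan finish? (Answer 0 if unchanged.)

3

Baseline: N3→N5→N7→N9 = 4+9+3+12 = 28 → 28 hours.
N5 lies on that path, so at 12 hours the path becomes 31 hours.
The critical path is still N3→N5→N7→N9; finish is now 31 hours.
Change in finish: 31 − 28 = +3 hours.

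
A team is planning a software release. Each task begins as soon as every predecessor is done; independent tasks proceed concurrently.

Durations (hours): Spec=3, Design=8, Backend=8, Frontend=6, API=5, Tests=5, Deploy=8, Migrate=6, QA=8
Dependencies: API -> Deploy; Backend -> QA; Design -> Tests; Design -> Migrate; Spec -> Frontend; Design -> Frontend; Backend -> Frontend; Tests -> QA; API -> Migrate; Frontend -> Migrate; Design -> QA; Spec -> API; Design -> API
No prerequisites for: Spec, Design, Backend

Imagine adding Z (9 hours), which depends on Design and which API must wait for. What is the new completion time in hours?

Originally the job takes 21 hours.
With Z inserted, API now waits for max(Design, Spec, Z).
New critical path: Design→Z→API→Deploy = 8+9+5+8 = 30 ⇒ 30 hours.

30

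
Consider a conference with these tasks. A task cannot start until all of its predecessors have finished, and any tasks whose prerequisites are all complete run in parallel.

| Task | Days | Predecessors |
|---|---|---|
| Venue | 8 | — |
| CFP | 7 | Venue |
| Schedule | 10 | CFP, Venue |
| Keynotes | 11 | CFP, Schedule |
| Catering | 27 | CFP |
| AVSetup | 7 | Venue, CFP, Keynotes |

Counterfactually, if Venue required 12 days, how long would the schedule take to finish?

47

Baseline: Venue→CFP→Schedule→Keynotes→AVSetup = 8+7+10+11+7 = 43 → 43 days.
Venue is on the critical path; changing it to 12 makes that path 47 days.
No other chain overtakes it, so the finish is 47 days.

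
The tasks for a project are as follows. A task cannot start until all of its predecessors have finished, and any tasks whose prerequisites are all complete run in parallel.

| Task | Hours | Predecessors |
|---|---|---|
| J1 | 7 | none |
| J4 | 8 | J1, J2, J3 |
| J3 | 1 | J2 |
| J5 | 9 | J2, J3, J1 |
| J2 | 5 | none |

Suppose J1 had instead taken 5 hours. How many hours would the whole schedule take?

Baseline: J1→J5 = 7+9 = 16 → 16 hours.
J1 lies on that path, so at 5 hours the path becomes 14 hours.
The binding chain switches to J2→J3→J5 = 5+1+9 = 15; finish 15 hours.

15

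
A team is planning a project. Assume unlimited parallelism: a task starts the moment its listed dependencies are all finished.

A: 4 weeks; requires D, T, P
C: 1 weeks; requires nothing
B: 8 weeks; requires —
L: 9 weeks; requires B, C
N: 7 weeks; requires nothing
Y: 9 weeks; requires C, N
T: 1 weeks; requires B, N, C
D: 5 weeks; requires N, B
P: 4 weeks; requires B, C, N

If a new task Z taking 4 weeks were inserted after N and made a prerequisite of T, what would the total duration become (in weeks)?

Originally the project takes 17 weeks.
With Z inserted, T now waits for max(B, N, C, Z).
New critical path: B→L = 8+9 = 17 ⇒ 17 weeks.

17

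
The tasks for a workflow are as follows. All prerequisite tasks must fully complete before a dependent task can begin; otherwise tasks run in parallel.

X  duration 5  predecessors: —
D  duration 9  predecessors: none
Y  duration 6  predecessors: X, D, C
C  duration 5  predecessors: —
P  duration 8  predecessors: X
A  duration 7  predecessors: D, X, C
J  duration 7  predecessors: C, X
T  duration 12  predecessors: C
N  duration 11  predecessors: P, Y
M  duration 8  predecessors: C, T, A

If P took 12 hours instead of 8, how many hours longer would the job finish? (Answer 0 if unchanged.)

The binding path is D→Y→N = 9+6+11 = 26; finish at 26 hours.
P has 2 hours of float (longest path through it is 24).
New critical path: X→P→N = 5+12+11 = 28 ⇒ 28 hours.
Change in finish: 28 − 26 = +2 hours.

2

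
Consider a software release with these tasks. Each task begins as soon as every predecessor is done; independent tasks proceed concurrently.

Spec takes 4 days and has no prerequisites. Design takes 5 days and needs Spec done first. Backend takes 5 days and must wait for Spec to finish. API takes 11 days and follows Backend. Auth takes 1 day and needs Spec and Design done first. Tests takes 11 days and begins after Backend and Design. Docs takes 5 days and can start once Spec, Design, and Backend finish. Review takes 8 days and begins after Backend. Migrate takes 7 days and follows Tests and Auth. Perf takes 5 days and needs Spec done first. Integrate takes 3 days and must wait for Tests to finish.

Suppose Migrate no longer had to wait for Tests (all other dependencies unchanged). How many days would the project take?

23

With the dependency in place, Spec→Design→Tests→Migrate = 4+5+11+7 = 27 sets the finish at 27 days.
Without Tests→Migrate, Migrate's earliest start moves from 20 to 10.
The longest chain is now Spec→Design→Tests→Integrate = 4+5+11+3 = 23, so the project takes 23 days.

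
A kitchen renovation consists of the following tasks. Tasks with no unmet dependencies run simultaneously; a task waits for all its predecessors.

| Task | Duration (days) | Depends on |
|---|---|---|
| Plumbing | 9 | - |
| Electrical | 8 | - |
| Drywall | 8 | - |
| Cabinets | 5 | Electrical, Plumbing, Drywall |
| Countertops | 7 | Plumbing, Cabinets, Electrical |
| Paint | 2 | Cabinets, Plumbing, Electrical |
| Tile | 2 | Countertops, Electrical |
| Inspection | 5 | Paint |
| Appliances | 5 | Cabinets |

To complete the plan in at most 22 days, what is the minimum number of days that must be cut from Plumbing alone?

1

Current finish: 23 days; target: 22.
Plumbing is on every critical path, so each day cut from Plumbing cuts the finish by one (this holds down to a finish of 22).
Need 23 − 22 = 1 day off Plumbing → Plumbing becomes 8 days, finish becomes 22.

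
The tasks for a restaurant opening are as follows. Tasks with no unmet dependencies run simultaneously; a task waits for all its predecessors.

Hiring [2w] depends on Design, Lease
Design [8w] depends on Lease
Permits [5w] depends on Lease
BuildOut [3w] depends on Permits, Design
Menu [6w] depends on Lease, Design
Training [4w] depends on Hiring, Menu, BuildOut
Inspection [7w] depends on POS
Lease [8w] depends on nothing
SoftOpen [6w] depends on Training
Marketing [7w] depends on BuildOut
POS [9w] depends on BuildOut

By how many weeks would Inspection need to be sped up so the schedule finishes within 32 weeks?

3

Current finish: 35 weeks; target: 32.
Inspection is on every critical path, so each week cut from Inspection cuts the finish by one (this holds down to a finish of 32).
Need 35 − 32 = 3 weeks off Inspection → Inspection becomes 4 weeks, finish becomes 32.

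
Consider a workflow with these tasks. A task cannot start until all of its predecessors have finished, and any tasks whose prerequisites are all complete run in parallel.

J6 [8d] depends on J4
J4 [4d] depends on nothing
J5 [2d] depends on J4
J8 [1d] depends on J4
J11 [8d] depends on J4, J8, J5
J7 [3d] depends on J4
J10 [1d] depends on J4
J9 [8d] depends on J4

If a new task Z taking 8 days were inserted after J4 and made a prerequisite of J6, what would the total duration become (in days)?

20

Originally the workflow takes 14 days.
With Z inserted, J6 now waits for max(J4, Z).
New critical path: J4→Z→J6 = 4+8+8 = 20 ⇒ 20 days.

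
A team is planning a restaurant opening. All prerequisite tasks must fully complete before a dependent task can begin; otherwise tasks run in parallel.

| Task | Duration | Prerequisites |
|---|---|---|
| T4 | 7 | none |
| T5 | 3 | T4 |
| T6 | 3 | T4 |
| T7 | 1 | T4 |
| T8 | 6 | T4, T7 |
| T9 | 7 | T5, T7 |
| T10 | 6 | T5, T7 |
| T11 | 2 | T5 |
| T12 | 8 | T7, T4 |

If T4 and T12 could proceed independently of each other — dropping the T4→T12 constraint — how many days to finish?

With the dependency in place, T4→T5→T9 = 7+3+7 = 17 sets the finish at 17 days.
Dropping T4→T12 doesn't change T12's earliest start (8); another predecessor still binds.
The longest chain is now T4→T5→T9 = 7+3+7 = 17, so the plan takes 17 days.

17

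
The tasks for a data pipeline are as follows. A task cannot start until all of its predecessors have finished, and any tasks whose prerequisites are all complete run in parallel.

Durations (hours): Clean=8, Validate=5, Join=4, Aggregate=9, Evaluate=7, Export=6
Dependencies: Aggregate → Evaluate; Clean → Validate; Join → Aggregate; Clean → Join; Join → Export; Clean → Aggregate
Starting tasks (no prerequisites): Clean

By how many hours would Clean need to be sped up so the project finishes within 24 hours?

Current finish: 28 hours; target: 24.
Clean is on every critical path, so each hour cut from Clean cuts the finish by one (this holds down to a finish of 21).
Need 28 − 24 = 4 hours off Clean → Clean becomes 4 hours, finish becomes 24.

4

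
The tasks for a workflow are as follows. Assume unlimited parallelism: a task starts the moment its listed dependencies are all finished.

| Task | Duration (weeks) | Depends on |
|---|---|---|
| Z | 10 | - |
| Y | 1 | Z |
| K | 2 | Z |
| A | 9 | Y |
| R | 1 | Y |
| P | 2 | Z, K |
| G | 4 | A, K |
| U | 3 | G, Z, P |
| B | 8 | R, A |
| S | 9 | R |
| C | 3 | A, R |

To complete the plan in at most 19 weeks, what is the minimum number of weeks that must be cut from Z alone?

9

Current finish: 28 weeks; target: 19.
Z is on every critical path, so each week cut from Z cuts the finish by one (this holds down to a finish of 19).
Need 28 − 19 = 9 weeks off Z → Z becomes 1 week, finish becomes 19.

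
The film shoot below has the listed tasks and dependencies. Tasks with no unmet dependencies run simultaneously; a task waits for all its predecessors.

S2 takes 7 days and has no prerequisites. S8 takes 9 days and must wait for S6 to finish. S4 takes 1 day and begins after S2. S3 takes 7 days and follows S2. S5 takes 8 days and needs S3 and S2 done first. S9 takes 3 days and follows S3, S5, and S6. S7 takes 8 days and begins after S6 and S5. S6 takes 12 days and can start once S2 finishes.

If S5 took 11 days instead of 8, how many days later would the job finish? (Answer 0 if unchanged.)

Baseline: S2→S3→S5→S7 = 7+7+8+8 = 30 → 30 days.
S5 lies on that path, so at 11 days the path becomes 33 days.
That remains the longest chain; total 33 days.
Change in finish: 33 − 30 = +3 days.

3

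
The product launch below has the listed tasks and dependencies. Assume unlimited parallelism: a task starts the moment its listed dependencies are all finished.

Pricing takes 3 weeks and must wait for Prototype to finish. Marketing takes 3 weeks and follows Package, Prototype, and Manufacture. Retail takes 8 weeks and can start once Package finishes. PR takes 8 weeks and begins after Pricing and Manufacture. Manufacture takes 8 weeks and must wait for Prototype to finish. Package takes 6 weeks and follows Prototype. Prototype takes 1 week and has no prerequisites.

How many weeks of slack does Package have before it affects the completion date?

Critical path: Prototype→Manufacture→PR = 1+8+8 = 17, so the finish is 17 weeks.
Longest path through Package: 15 weeks (earliest finish 7, latest finish 9).
So Package can slip 9 − 7 = 2 weeks.

2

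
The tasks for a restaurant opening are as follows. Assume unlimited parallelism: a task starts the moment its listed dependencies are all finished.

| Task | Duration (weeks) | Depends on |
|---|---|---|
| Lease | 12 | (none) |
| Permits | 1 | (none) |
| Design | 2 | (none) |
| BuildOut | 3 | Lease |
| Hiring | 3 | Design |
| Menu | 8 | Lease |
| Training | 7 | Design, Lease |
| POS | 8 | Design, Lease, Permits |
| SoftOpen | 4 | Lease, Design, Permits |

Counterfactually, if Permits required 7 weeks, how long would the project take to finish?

20

Critical path before the change: Lease→Menu = 12+8 = 20 giving 20 weeks.
Permits has 11 weeks of float (longest path through it is 9).
The critical path is still Lease→Menu; finish is now 20 weeks.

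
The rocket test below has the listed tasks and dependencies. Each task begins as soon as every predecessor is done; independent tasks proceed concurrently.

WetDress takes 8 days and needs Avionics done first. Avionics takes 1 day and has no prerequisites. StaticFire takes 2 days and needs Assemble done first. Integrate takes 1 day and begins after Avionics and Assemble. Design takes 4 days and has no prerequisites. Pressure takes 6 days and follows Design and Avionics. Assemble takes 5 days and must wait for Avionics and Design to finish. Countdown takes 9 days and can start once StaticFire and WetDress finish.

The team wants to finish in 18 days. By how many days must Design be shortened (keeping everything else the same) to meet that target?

2

Current finish: 20 days; target: 18.
Design is on every critical path, so each day cut from Design cuts the finish by one (this holds down to a finish of 18).
Need 20 − 18 = 2 days off Design → Design becomes 2 days, finish becomes 18.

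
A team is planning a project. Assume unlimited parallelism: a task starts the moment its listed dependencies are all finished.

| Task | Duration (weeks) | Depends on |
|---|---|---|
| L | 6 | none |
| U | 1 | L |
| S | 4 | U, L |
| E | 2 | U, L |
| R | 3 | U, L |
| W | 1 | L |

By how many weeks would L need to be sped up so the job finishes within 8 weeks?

3

Current finish: 11 weeks; target: 8.
L is on every critical path, so each week cut from L cuts the finish by one (this holds down to a finish of 6).
Need 11 − 8 = 3 weeks off L → L becomes 3 weeks, finish becomes 8.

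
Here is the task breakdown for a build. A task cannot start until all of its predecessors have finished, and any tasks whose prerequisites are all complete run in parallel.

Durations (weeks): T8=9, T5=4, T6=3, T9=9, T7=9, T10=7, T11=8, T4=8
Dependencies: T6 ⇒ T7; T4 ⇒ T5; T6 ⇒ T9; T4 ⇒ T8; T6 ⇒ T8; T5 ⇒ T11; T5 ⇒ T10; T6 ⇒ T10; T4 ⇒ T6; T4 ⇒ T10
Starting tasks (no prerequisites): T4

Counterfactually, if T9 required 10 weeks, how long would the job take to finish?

Critical path before the change: T4→T6→T9 = 8+3+9 = 20 giving 20 weeks.
T9 is on the critical path; changing it to 10 makes that path 21 weeks.
That remains the longest chain; total 21 weeks.

21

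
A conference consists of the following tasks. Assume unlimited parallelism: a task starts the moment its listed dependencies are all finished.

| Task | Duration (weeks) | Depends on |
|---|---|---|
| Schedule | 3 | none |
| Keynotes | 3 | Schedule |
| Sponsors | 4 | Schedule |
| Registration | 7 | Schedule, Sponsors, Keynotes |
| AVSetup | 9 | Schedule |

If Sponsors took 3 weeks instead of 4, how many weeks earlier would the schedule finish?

1

The binding path is Schedule→Sponsors→Registration = 3+4+7 = 14; finish at 14 weeks.
Sponsors is on the critical path; changing it to 3 makes that path 13 weeks.
The binding chain switches to Schedule→Keynotes→Registration = 3+3+7 = 13; finish 13 weeks.
Change in finish: 13 − 14 = -1 weeks.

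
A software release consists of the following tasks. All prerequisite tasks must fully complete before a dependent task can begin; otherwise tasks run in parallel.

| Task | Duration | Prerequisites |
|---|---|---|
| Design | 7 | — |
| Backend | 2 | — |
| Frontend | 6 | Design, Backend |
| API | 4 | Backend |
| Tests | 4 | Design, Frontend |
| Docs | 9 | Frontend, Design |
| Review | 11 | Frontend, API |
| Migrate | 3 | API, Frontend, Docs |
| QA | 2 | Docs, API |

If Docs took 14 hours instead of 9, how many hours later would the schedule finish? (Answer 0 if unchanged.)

Actual critical path: Design→Frontend→Docs→Migrate = 7+6+9+3 = 25 ⇒ 25 hours.
Docs is on the critical path; changing it to 14 makes that path 30 hours.
No other chain overtakes it, so the finish is 30 hours.
Change in finish: 30 − 25 = +5 hours.

5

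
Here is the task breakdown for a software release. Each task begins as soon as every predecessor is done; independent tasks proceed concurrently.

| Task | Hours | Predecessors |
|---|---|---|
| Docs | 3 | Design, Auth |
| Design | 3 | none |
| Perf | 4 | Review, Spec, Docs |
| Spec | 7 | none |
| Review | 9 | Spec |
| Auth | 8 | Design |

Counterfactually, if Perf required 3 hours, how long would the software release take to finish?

Critical path before the change: Spec→Review→Perf = 7+9+4 = 20 giving 20 hours.
Perf is on the critical path; changing it to 3 makes that path 19 hours.
No other chain overtakes it, so the finish is 19 hours.

19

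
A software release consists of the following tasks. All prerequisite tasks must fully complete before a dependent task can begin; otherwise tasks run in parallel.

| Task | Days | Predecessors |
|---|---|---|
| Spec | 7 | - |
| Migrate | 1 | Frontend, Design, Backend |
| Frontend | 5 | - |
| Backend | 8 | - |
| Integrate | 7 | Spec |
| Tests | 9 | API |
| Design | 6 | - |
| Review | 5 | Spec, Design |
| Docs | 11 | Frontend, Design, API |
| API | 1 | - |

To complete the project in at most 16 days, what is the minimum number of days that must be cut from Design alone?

Current finish: 17 days; target: 16.
Design is on every critical path, so each day cut from Design cuts the finish by one (this holds down to a finish of 16).
Need 17 − 16 = 1 day off Design → Design becomes 5 days, finish becomes 16.

1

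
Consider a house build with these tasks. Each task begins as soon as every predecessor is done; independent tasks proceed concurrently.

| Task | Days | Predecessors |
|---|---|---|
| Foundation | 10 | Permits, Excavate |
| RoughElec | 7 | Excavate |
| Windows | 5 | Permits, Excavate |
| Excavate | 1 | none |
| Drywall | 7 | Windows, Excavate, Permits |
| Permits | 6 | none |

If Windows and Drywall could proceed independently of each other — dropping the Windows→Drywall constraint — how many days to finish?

Original critical path: Permits→Windows→Drywall = 6+5+7 = 18 ⇒ 18 days.
Without Windows→Drywall, Drywall's earliest start moves from 11 to 6.
After: Permits→Foundation = 6+10 = 16 → 16 days.

16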